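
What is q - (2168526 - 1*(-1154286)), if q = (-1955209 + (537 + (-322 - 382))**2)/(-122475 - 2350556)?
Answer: -8217415155852/2473031 ≈ -3.3228e+6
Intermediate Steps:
q = 1927320/2473031 (q = (-1955209 + (537 - 704)**2)/(-2473031) = (-1955209 + (-167)**2)*(-1/2473031) = (-1955209 + 27889)*(-1/2473031) = -1927320*(-1/2473031) = 1927320/2473031 ≈ 0.77934)
q - (2168526 - 1*(-1154286)) = 1927320/2473031 - (2168526 - 1*(-1154286)) = 1927320/2473031 - (2168526 + 1154286) = 1927320/2473031 - 1*3322812 = 1927320/2473031 - 3322812 = -8217415155852/2473031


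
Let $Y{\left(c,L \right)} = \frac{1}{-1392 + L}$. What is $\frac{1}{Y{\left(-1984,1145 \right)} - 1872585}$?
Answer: $- \frac{247}{462528496} \approx -5.3402 \cdot 10^{-7}$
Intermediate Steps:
$\frac{1}{Y{\left(-1984,1145 \right)} - 1872585} = \frac{1}{\frac{1}{-1392 + 1145} - 1872585} = \frac{1}{\frac{1}{-247} - 1872585} = \frac{1}{- \frac{1}{247} - 1872585} = \frac{1}{- \frac{462528496}{247}} = - \frac{247}{462528496}$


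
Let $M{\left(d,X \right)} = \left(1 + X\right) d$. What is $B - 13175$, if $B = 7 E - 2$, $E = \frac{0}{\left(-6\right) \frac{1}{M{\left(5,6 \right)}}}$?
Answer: $-13177$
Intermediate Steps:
$M{\left(d,X \right)} = d \left(1 + X\right)$
$E = 0$ ($E = \frac{0}{\left(-6\right) \frac{1}{5 \left(1 + 6\right)}} = \frac{0}{\left(-6\right) \frac{1}{5 \cdot 7}} = \frac{0}{\left(-6\right) \frac{1}{35}} = \frac{0}{- \frac{6}{35}} = 0 \left(- \frac{35}{6}\right) = 0$)
$B = -2$ ($B = 7 \cdot 0 - 2 = 0 - 2 = -2$)
$B - 13175 = -2 - 13175 = -13177$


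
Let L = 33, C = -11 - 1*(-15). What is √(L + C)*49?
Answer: 49*√37 ≈ 298.06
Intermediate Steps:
C = 4 (C = -11 + 15 = 4)
√(L + C)*49 = √(33 + 4)*49 = √37*49 = 49*√37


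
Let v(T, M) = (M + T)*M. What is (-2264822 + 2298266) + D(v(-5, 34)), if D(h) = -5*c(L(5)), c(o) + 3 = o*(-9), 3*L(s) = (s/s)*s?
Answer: 33534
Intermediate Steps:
v(T, M) = M*(M + T)
L(s) = s/3 (L(s) = ((s/s)*s)/3 = (1*s)/3 = s/3)
c(o) = -3 - 9*o (c(o) = -3 + o*(-9) = -3 - 9*o)
D(h) = 90 (D(h) = -5*(-3 - 3*5) = -5*(-3 - 9*5/3) = -5*(-3 - 15) = -5*(-18) = 90)
(-2264822 + 2298266) + D(v(-5, 34)) = (-2264822 + 2298266) + 90 = 33444 + 90 = 33534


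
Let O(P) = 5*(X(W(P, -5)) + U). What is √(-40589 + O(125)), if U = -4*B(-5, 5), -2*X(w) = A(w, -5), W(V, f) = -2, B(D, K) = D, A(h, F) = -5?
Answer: I*√161906/2 ≈ 201.19*I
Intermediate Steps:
X(w) = 5/2 (X(w) = -½*(-5) = 5/2)
U = 20 (U = -4*(-5) = 20)
O(P) = 225/2 (O(P) = 5*(5/2 + 20) = 5*(45/2) = 225/2)
√(-40589 + O(125)) = √(-40589 + 225/2) = √(-80953/2) = I*√161906/2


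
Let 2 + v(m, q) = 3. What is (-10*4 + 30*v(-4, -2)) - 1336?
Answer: -1346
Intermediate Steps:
v(m, q) = 1 (v(m, q) = -2 + 3 = 1)
(-10*4 + 30*v(-4, -2)) - 1336 = (-10*4 + 30*1) - 1336 = (-40 + 30) - 1336 = -10 - 1336 = -1346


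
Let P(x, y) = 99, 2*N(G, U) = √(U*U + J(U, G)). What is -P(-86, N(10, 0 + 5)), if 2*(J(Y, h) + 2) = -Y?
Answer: -99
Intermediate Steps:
J(Y, h) = -2 - Y/2 (J(Y, h) = -2 + (-Y)/2 = -2 - Y/2)
N(G, U) = √(-2 + U² - U/2)/2 (N(G, U) = √(U*U + (-2 - U/2))/2 = √(U² + (-2 - U/2))/2 = √(-2 + U² - U/2)/2)
-P(-86, N(10, 0 + 5)) = -1*99 = -99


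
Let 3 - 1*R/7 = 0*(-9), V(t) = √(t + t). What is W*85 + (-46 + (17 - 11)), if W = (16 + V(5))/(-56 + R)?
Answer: -552/7 - 17*√10/7 ≈ -86.537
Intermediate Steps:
V(t) = √2*√t (V(t) = √(2*t) = √2*√t)
R = 21 (R = 21 - 0*(-9) = 21 - 7*0 = 21 + 0 = 21)
W = -16/35 - √10/35 (W = (16 + √2*√5)/(-56 + 21) = (16 + √10)/(-35) = (16 + √10)*(-1/35) = -16/35 - √10/35 ≈ -0.54749)
W*85 + (-46 + (17 - 11)) = (-16/35 - √10/35)*85 + (-46 + (17 - 11)) = (-272/7 - 17*√10/7) + (-46 + 6) = (-272/7 - 17*√10/7) - 40 = -552/7 - 17*√10/7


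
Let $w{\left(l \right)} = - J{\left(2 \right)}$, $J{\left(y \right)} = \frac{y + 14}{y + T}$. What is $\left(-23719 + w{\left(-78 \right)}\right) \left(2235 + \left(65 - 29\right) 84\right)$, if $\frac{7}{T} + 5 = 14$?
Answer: $- \frac{3119212821}{25} \approx -1.2477 \cdot 10^{8}$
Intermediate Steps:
$T = \frac{7}{9}$ ($T = \frac{7}{-5 + 14} = \frac{7}{9} \approx 0.77778$)
$J{\left(y \right)} = \frac{14 + y}{\frac{7}{9} + y}$ ($J{\left(y \right)} = \frac{y + 14}{y + \frac{7}{9}} = \frac{14 + y}{\frac{7}{9} + y}$)
$w{\left(l \right)} = - \frac{144}{25}$ ($w{\left(l \right)} = - \frac{9 \left(14 + 2\right)}{7 + 9 \cdot 2} = - \frac{9 \cdot 16}{7 + 18} = - \frac{9 \cdot 16}{25} = \left(-1\right) \frac{144}{25} = - \frac{144}{25}$)
$\left(-23719 + w{\left(-78 \right)}\right) \left(2235 + \left(65 - 29\right) 84\right) = \left(-23719 - \frac{144}{25}\right) \left(2235 + \left(65 - 29\right) 84\right) = - \frac{593119 \left(2235 + 36 \cdot 84\right)}{25} = - \frac{593119 \left(2235 + 3024\right)}{25} = \left(- \frac{593119}{25}\right) 5259 = - \frac{3119212821}{25}$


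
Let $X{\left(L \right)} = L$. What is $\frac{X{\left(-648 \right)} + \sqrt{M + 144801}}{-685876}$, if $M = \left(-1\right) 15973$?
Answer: $\frac{162}{171469} - \frac{\sqrt{32207}}{342938} \approx 0.00042147$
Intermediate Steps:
$M = -15973$
$\frac{X{\left(-648 \right)} + \sqrt{M + 144801}}{-685876} = \frac{-648 + \sqrt{-15973 + 144801}}{-685876} = \left(-648 + \sqrt{128828}\right) \left(- \frac{1}{685876}\right) = \left(-648 + 2 \sqrt{32207}\right) \left(- \frac{1}{685876}\right) = \frac{162}{171469} - \frac{\sqrt{32207}}{342938}$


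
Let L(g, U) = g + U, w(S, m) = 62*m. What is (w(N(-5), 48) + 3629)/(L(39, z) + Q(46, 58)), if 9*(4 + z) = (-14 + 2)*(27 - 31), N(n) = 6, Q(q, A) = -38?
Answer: 19815/7 ≈ 2830.7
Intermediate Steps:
z = 4/3 (z = -4 + ((-14 + 2)*(27 - 31))/9 = -4 + (-12*(-4))/9 = -4 + (⅑)*48 = -4 + 16/3 = 4/3 ≈ 1.3333)
L(g, U) = U + g
(w(N(-5), 48) + 3629)/(L(39, z) + Q(46, 58)) = (62*48 + 3629)/((4/3 + 39) - 38) = (2976 + 3629)/(121/3 - 38) = 6605/(7/3) = 6605*(3/7) = 19815/7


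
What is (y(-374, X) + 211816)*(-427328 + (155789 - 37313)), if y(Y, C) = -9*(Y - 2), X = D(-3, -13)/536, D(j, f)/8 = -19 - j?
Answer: -66464950400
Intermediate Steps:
D(j, f) = -152 - 8*j (D(j, f) = 8*(-19 - j) = -152 - 8*j)
X = -16/67 (X = (-152 - 8*(-3))/536 = (-152 + 24)*(1/536) = -128*1/536 = -16/67 ≈ -0.23881)
y(Y, C) = 18 - 9*Y (y(Y, C) = -9*(-2 + Y) = 18 - 9*Y)
(y(-374, X) + 211816)*(-427328 + (155789 - 37313)) = ((18 - 9*(-374)) + 211816)*(-427328 + (155789 - 37313)) = ((18 + 3366) + 211816)*(-427328 + 118476) = (3384 + 211816)*(-308852) = 215200*(-308852) = -66464950400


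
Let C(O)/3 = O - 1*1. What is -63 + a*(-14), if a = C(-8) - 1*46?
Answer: 959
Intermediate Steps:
C(O) = -3 + 3*O (C(O) = 3*(O - 1*1) = 3*(O - 1) = 3*(-1 + O) = -3 + 3*O)
a = -73 (a = (-3 + 3*(-8)) - 1*46 = (-3 - 24) - 46 = -27 - 46 = -73)
-63 + a*(-14) = -63 - 73*(-14) = -63 + 1022 = 959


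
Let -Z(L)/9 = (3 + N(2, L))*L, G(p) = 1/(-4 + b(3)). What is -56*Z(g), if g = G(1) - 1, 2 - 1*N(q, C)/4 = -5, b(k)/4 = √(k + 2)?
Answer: -29295/2 + 1953*√5/2 ≈ -12464.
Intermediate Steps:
b(k) = 4*√(2 + k) (b(k) = 4*√(k + 2) = 4*√(2 + k))
G(p) = 1/(-4 + 4*√5) (G(p) = 1/(-4 + 4*√(2 + 3)) = 1/(-4 + 4*√5))
N(q, C) = 28 (N(q, C) = 8 - 4*(-5) = 8 + 20 = 28)
g = -15/16 + √5/16 (g = (1/16 + √5/16) - 1 = -15/16 + √5/16 ≈ -0.79775)
Z(L) = -279*L (Z(L) = -9*(3 + 28)*L = -279*L)
-56*Z(g) = -(-15624)*(-15/16 + √5/16) = -56*(4185/16 - 279*√5/16) = -29295/2 + 1953*√5/2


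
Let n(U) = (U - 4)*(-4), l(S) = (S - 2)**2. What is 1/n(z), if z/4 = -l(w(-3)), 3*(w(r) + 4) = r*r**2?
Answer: 1/3616 ≈ 0.00027655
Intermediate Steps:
w(r) = -4 + r**3/3 (w(r) = -4 + (r*r**2)/3 = -4 + r**3/3)
l(S) = (-2 + S)**2
z = -900 (z = 4*(-(-2 + (-4 + (1/3)*(-3)**3))**2) = 4*(-(-2 + (-4 + (1/3)*(-27)))**2) = 4*(-(-2 + (-4 - 9))**2) = 4*(-(-2 - 13)**2) = 4*(-1*(-15)**2) = 4*(-1*225) = 4*(-225) = -900)
n(U) = 16 - 4*U (n(U) = (-4 + U)*(-4) = 16 - 4*U)
1/n(z) = 1/(16 - 4*(-900)) = 1/(16 + 3600) = 1/3616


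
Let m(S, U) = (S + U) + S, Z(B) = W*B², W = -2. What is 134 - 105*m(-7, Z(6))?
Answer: 9164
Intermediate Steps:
Z(B) = -2*B²
m(S, U) = U + 2*S
134 - 105*m(-7, Z(6)) = 134 - 105*(-2*6² + 2*(-7)) = 134 - 105*(-2*36 - 14) = 134 - 105*(-72 - 14) = 134 - 105*(-86) = 134 + 9030 = 9164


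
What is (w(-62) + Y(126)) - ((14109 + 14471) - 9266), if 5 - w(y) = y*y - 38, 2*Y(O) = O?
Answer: -23052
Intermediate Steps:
Y(O) = O/2
w(y) = 43 - y² (w(y) = 5 - (y*y - 38) = 5 - (y² - 38) = 5 - (-38 + y²) = 5 + (38 - y²) = 43 - y²)
(w(-62) + Y(126)) - ((14109 + 14471) - 9266) = ((43 - 1*(-62)²) + (½)*126) - ((14109 + 14471) - 9266) = ((43 - 1*3844) + 63) - (28580 - 9266) = ((43 - 3844) + 63) - 1*19314 = (-3801 + 63) - 19314 = -3738 - 19314 = -23052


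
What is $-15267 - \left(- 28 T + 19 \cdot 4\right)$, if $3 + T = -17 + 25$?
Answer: $-15203$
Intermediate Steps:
$T = 5$ ($T = -3 + \left(-17 + 25\right) = -3 + 8 = 5$)
$-15267 - \left(- 28 T + 19 \cdot 4\right) = -15267 - \left(\left(-28\right) 5 + 19 \cdot 4\right) = -15267 - \left(-140 + 76\right) = -15267 - -64 = -15267 + 64 = -15203$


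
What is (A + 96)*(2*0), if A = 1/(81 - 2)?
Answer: 0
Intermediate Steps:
A = 1/79 ≈ 0.012658
(A + 96)*(2*0) = (1/79 + 96)*(2*0) = (7585/79)*0 = 0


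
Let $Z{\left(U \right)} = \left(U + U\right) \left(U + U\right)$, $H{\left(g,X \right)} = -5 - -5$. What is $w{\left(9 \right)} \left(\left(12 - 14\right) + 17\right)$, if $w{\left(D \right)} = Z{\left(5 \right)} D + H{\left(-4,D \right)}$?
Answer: $13500$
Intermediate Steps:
$H{\left(g,X \right)} = 0$ ($H{\left(g,X \right)} = -5 + 5 = 0$)
$Z{\left(U \right)} = 4 U^{2}$ ($Z{\left(U \right)} = 2 U 2 U = 4 U^{2}$)
$w{\left(D \right)} = 100 D$ ($w{\left(D \right)} = 4 \cdot 5^{2} D + 0 = 4 \cdot 25 D + 0 = 100 D + 0 = 100 D$)
$w{\left(9 \right)} \left(\left(12 - 14\right) + 17\right) = 100 \cdot 9 \left(\left(12 - 14\right) + 17\right) = 900 \left(-2 + 17\right) = 900 \cdot 15 = 13500$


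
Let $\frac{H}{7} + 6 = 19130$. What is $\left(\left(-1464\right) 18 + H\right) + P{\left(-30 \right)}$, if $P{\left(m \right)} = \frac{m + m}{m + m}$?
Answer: $107517$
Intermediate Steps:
$H = 133868$ ($H = -42 + 7 \cdot 19130 = -42 + 133910 = 133868$)
$P{\left(m \right)} = 1$ ($P{\left(m \right)} = \frac{2 m}{2 m} = 2 m \frac{1}{2 m} = 1$)
$\left(\left(-1464\right) 18 + H\right) + P{\left(-30 \right)} = \left(\left(-1464\right) 18 + 133868\right) + 1 = \left(-26352 + 133868\right) + 1 = 107516 + 1 = 107517$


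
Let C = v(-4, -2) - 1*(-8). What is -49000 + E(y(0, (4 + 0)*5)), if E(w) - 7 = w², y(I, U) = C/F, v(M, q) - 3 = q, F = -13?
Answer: -8279736/169 ≈ -48993.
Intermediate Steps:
v(M, q) = 3 + q
C = 9 (C = (3 - 2) - 1*(-8) = 1 + 8 = 9)
y(I, U) = -9/13 (y(I, U) = 9/(-13) = 9*(-1/13) = -9/13)
E(w) = 7 + w²
-49000 + E(y(0, (4 + 0)*5)) = -49000 + (7 + (-9/13)²) = -49000 + (7 + 81/169) = -49000 + 1264/169 = -8279736/169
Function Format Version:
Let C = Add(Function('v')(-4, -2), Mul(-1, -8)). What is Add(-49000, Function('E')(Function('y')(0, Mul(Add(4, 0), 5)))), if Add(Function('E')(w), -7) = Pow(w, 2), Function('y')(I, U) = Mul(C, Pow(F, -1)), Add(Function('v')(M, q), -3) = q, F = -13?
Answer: Rational(-8279736, 169) ≈ -48993.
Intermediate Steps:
Function('v')(M, q) = Add(3, q)
C = 9 (C = Add(Add(3, -2), Mul(-1, -8)) = Add(1, 8) = 9)
Function('y')(I, U) = Rational(-9, 13) (Function('y')(I, U) = Mul(9, Pow(-13, -1)) = Mul(9, Rational(-1, 13)) = Rational(-9, 13))
Function('E')(w) = Add(7, Pow(w, 2))
Add(-49000, Function('E')(Function('y')(0, Mul(Add(4, 0), 5)))) = Add(-49000, Add(7, Pow(Rational(-9, 13), 2))) = Add(-49000, Add(7, Rational(81, 169))) = Add(-49000, Rational(1264, 169)) = Rational(-8279736, 169)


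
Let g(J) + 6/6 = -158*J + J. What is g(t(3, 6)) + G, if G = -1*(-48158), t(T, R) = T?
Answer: 47686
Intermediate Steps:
G = 48158
g(J) = -1 - 157*J (g(J) = -1 + (-158*J + J) = -1 - 157*J)
g(t(3, 6)) + G = (-1 - 157*3) + 48158 = (-1 - 471) + 48158 = -472 + 48158 = 47686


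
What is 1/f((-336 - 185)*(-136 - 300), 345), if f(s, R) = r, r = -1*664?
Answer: -1/664 ≈ -0.0015060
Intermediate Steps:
r = -664
f(s, R) = -664
1/f((-336 - 185)*(-136 - 300), 345) = 1/(-664) = -1/664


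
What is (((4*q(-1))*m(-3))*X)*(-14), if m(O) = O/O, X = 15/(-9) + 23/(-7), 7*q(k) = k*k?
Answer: 832/21 ≈ 39.619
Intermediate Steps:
q(k) = k²/7 (q(k) = (k*k)/7 = k²/7)
X = -104/21 (X = 15*(-⅑) + 23*(-⅐) = -5/3 - 23/7 = -104/21 ≈ -4.9524)
m(O) = 1
(((4*q(-1))*m(-3))*X)*(-14) = (((4*((⅐)*(-1)²))*1)*(-104/21))*(-14) = (((4*((⅐)*1))*1)*(-104/21))*(-14) = (((4*(⅐))*1)*(-104/21))*(-14) = (((4/7)*1)*(-104/21))*(-14) = ((4/7)*(-104/21))*(-14) = -416/147*(-14) = 832/21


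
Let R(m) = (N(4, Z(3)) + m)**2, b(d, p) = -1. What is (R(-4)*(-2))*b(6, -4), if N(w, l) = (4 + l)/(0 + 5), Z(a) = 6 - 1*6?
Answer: 512/25 ≈ 20.480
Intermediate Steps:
Z(a) = 0 (Z(a) = 6 - 6 = 0)
N(w, l) = 4/5 + l/5 (N(w, l) = (4 + l)/5 = (4 + l)*(1/5) = 4/5 + l/5)
R(m) = (4/5 + m)**2 (R(m) = ((4/5 + (1/5)*0) + m)**2 = ((4/5 + 0) + m)**2 = (4/5 + m)**2)
(R(-4)*(-2))*b(6, -4) = (((4 + 5*(-4))**2/25)*(-2))*(-1) = (((4 - 20)**2/25)*(-2))*(-1) = (((1/25)*(-16)**2)*(-2))*(-1) = (((1/25)*256)*(-2))*(-1) = ((256/25)*(-2))*(-1) = -512/25*(-1) = 512/25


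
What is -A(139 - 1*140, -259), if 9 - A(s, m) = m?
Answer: -268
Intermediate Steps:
A(s, m) = 9 - m
-A(139 - 1*140, -259) = -(9 - 1*(-259)) = -(9 + 259) = -1*268 = -268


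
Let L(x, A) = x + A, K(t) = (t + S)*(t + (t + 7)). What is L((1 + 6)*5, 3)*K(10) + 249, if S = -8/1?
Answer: 2301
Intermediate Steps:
S = -8 (S = -8*1 = -8)
K(t) = (-8 + t)*(7 + 2*t) (K(t) = (t - 8)*(t + (t + 7)) = (-8 + t)*(t + (7 + t)) = (-8 + t)*(7 + 2*t))
L(x, A) = A + x
L((1 + 6)*5, 3)*K(10) + 249 = (3 + (1 + 6)*5)*(-56 - 9*10 + 2*10²) + 249 = (3 + 7*5)*(-56 - 90 + 2*100) + 249 = (3 + 35)*(-56 - 90 + 200) + 249 = 38*54 + 249 = 2052 + 249 = 2301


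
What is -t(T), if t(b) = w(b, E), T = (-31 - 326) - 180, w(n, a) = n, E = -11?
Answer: 537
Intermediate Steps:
T = -537 (T = -357 - 180 = -537)
t(b) = b
-t(T) = -1*(-537) = 537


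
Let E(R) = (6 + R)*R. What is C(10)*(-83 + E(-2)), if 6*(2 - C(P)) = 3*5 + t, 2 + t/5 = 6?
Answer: 2093/6 ≈ 348.83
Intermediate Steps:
t = 20 (t = -10 + 5*6 = -10 + 30 = 20)
C(P) = -23/6 (C(P) = 2 - (3*5 + 20)/6 = 2 - (15 + 20)/6 = 2 - ⅙*35 = 2 - 35/6 = -23/6)
E(R) = R*(6 + R)
C(10)*(-83 + E(-2)) = -23*(-83 - 2*(6 - 2))/6 = -23*(-83 - 2*4)/6 = -23*(-83 - 8)/6 = -23/6*(-91) = 2093/6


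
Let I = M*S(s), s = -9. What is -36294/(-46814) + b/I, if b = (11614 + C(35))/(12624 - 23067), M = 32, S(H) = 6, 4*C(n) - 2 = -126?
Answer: 15257553/19827776 ≈ 0.76950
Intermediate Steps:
C(n) = -31 (C(n) = ½ + (¼)*(-126) = ½ - 63/2 = -31)
I = 192 (I = 32*6 = 192)
b = -3861/3481 (b = (11614 - 31)/(12624 - 23067) = 11583/(-10443) = 11583*(-1/10443) = -3861/3481 ≈ -1.1092)
-36294/(-46814) + b/I = -36294/(-46814) - 3861/3481/192 = -36294*(-1/46814) - 3861/3481*1/192 = 69/89 - 1287/222784 = 15257553/19827776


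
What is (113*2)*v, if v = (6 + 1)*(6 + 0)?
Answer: 9492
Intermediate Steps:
v = 42 (v = 7*6 = 42)
(113*2)*v = (113*2)*42 = 226*42 = 9492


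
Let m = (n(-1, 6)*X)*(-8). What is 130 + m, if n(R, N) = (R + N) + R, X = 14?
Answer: -318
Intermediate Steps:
n(R, N) = N + 2*R (n(R, N) = (N + R) + R = N + 2*R)
m = -448 (m = ((6 + 2*(-1))*14)*(-8) = ((6 - 2)*14)*(-8) = (4*14)*(-8) = 56*(-8) = -448)
130 + m = 130 - 448 = -318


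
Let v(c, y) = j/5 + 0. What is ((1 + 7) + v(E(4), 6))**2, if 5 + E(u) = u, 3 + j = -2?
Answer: 49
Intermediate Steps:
j = -5 (j = -3 - 2 = -5)
E(u) = -5 + u
v(c, y) = -1 (v(c, y) = -5/5 + 0 = -5*1/5 + 0 = -1 + 0 = -1)
((1 + 7) + v(E(4), 6))**2 = ((1 + 7) - 1)**2 = (8 - 1)**2 = 7**2 = 49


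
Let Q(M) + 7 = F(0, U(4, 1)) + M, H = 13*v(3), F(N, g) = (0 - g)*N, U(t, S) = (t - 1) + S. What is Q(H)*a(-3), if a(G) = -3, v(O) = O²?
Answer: -330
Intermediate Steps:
U(t, S) = -1 + S + t (U(t, S) = (-1 + t) + S = -1 + S + t)
F(N, g) = -N*g (F(N, g) = (-g)*N = -N*g)
H = 117 (H = 13*3² = 13*9 = 117)
Q(M) = -7 + M (Q(M) = -7 + (-1*0*(-1 + 1 + 4) + M) = -7 + (-1*0*4 + M) = -7 + (0 + M) = -7 + M)
Q(H)*a(-3) = (-7 + 117)*(-3) = 110*(-3) = -330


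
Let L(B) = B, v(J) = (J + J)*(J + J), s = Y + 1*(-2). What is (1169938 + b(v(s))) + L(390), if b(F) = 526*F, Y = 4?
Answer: 1178744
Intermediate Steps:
s = 2 (s = 4 + 1*(-2) = 4 - 2 = 2)
v(J) = 4*J² (v(J) = (2*J)*(2*J) = 4*J²)
(1169938 + b(v(s))) + L(390) = (1169938 + 526*(4*2²)) + 390 = (1169938 + 526*(4*4)) + 390 = (1169938 + 526*16) + 390 = (1169938 + 8416) + 390 = 1178354 + 390 = 1178744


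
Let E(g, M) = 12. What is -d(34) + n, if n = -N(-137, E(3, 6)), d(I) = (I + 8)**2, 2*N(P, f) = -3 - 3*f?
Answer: -3489/2 ≈ -1744.5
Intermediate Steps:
N(P, f) = -3/2 - 3*f/2 (N(P, f) = (-3 - 3*f)/2 = -3/2 - 3*f/2)
d(I) = (8 + I)**2
n = 39/2 (n = -(-3/2 - 3/2*12) = -(-3/2 - 18) = -1*(-39/2) = 39/2 ≈ 19.500)
-d(34) + n = -(8 + 34)**2 + 39/2 = -1*42**2 + 39/2 = -1*1764 + 39/2 = -1764 + 39/2 = -3489/2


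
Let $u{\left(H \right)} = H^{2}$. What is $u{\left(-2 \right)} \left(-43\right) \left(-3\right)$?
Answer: $516$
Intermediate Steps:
$u{\left(-2 \right)} \left(-43\right) \left(-3\right) = \left(-2\right)^{2} \left(-43\right) \left(-3\right) = 4 \left(-43\right) \left(-3\right) = \left(-172\right) \left(-3\right) = 516$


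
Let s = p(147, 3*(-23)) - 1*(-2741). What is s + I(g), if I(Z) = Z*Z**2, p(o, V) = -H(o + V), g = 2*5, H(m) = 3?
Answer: 3738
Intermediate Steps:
g = 10
p(o, V) = -3 (p(o, V) = -1*3 = -3)
I(Z) = Z**3
s = 2738 (s = -3 - 1*(-2741) = -3 + 2741 = 2738)
s + I(g) = 2738 + 10**3 = 2738 + 1000 = 3738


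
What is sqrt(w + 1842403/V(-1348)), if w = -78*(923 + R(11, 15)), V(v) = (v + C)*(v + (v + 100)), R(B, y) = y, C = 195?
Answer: I*sqrt(163870880346927413)/1496594 ≈ 270.49*I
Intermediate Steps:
V(v) = (100 + 2*v)*(195 + v) (V(v) = (v + 195)*(v + (v + 100)) = (195 + v)*(v + (100 + v)) = (195 + v)*(100 + 2*v) = (100 + 2*v)*(195 + v))
w = -73164 (w = -78*(923 + 15) = -78*938 = -73164)
sqrt(w + 1842403/V(-1348)) = sqrt(-73164 + 1842403/(19500 + 2*(-1348)**2 + 490*(-1348))) = sqrt(-73164 + 1842403/(19500 + 2*1817104 - 660520)) = sqrt(-73164 + 1842403/(19500 + 3634208 - 660520)) = sqrt(-73164 + 1842403/2993188) = sqrt(-218991764429/2993188) = I*sqrt(163870880346927413)/1496594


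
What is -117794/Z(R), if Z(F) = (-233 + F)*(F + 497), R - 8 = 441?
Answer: -58897/102168 ≈ -0.57647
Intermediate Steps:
R = 449 (R = 8 + 441 = 449)
Z(F) = (-233 + F)*(497 + F)
-117794/Z(R) = -117794/(-115801 + 449**2 + 264*449) = -117794/(-115801 + 201601 + 118536) = -117794/204336 = -117794*1/204336 = -58897/102168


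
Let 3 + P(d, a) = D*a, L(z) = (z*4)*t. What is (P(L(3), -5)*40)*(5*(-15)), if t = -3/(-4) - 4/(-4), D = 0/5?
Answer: 9000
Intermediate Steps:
D = 0 (D = 0*(⅕) = 0)
t = 7/4 (t = -3*(-¼) - 4*(-¼) = ¾ + 1 = 7/4 ≈ 1.7500)
L(z) = 7*z (L(z) = (z*4)*(7/4) = (4*z)*(7/4) = 7*z)
P(d, a) = -3 (P(d, a) = -3 + 0*a = -3 + 0 = -3)
(P(L(3), -5)*40)*(5*(-15)) = (-3*40)*(5*(-15)) = -120*(-75) = 9000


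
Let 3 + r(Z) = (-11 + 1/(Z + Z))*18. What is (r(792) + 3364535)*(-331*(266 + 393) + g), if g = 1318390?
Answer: 325744804323573/88 ≈ 3.7016e+12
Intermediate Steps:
r(Z) = -201 + 9/Z (r(Z) = -3 + (-11 + 1/(Z + Z))*18 = -3 + (-11 + 1/(2*Z))*18 = -3 + (-198 + 9/Z) = -201 + 9/Z)
(r(792) + 3364535)*(-331*(266 + 393) + g) = ((-201 + 9/792) + 3364535)*(-331*(266 + 393) + 1318390) = ((-201 + 9*(1/792)) + 3364535)*(-331*659 + 1318390) = ((-201 + 1/88) + 3364535)*(-218129 + 1318390) = (-17687/88 + 3364535)*1100261 = (296061393/88)*1100261 = 325744804323573/88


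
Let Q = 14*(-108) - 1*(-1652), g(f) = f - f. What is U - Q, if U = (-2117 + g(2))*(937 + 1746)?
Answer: -5680051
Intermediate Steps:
g(f) = 0
U = -5679911 (U = (-2117 + 0)*(937 + 1746) = -2117*2683 = -5679911)
Q = 140 (Q = -1512 + 1652 = 140)
U - Q = -5679911 - 1*140 = -5679911 - 140 = -5680051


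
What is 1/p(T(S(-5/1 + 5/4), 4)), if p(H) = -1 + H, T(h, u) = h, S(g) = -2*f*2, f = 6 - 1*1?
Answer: -1/21 ≈ -0.047619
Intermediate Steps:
f = 5 (f = 6 - 1 = 5)
S(g) = -20 (S(g) = -2*5*2 = -10*2 = -20)
1/p(T(S(-5/1 + 5/4), 4)) = 1/(-1 - 20) = 1/(-21) = -1/21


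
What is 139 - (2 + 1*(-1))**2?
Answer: 138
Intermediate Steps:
139 - (2 + 1*(-1))**2 = 139 - (2 - 1)**2 = 139 - 1*1**2 = 139 - 1*1 = 139 - 1 = 138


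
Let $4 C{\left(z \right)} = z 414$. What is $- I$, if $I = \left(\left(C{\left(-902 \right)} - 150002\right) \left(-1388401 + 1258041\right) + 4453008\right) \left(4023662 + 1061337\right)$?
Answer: $-161340571752347752$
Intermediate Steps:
$C{\left(z \right)} = \frac{207 z}{2}$ ($C{\left(z \right)} = \frac{z 414}{4} = \frac{414 z}{4} = \frac{207 z}{2}$)
$I = 161340571752347752$ ($I = \left(\left(\frac{207}{2} \left(-902\right) - 150002\right) \left(-1388401 + 1258041\right) + 4453008\right) \left(4023662 + 1061337\right) = \left(\left(-93357 - 150002\right) \left(-130360\right) + 4453008\right) 5084999 = \left(\left(-243359\right) \left(-130360\right) + 4453008\right) 5084999 = \left(31724279240 + 4453008\right) 5084999 = 31728732248 \cdot 5084999 = 161340571752347752$)
$- I = \left(-1\right) 161340571752347752 = -161340571752347752$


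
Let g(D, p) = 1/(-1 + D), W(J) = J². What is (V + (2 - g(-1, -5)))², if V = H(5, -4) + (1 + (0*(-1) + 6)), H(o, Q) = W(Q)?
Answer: 2601/4 ≈ 650.25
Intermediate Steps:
H(o, Q) = Q²
V = 23 (V = (-4)² + (1 + (0*(-1) + 6)) = 16 + (1 + (0 + 6)) = 16 + (1 + 6) = 16 + 7 = 23)
(V + (2 - g(-1, -5)))² = (23 + (2 - 1/(-1 - 1)))² = (23 + (2 - 1/(-2)))² = (23 + (2 - 1*(-½)))² = (23 + (2 + ½))² = (23 + 5/2)² = (51/2)² = 2601/4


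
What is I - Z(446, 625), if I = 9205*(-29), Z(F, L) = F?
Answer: -267391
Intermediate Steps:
I = -266945
I - Z(446, 625) = -266945 - 1*446 = -266945 - 446 = -267391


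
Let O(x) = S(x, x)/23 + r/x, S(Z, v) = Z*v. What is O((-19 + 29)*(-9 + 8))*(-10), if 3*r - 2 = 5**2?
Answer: -793/23 ≈ -34.478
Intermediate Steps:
r = 9 (r = 2/3 + (1/3)*5**2 = 2/3 + (1/3)*25 = 2/3 + 25/3 = 9)
O(x) = 9/x + x**2/23 (O(x) = (x*x)/23 + 9/x = x**2*(1/23) + 9/x = x**2/23 + 9/x = 9/x + x**2/23)
O((-19 + 29)*(-9 + 8))*(-10) = ((207 + ((-19 + 29)*(-9 + 8))**3)/(23*(((-19 + 29)*(-9 + 8)))))*(-10) = ((207 + (10*(-1))**3)/(23*((10*(-1)))))*(-10) = ((1/23)*(207 + (-10)**3)/(-10))*(-10) = ((1/23)*(-1/10)*(207 - 1000))*(-10) = ((1/23)*(-1/10)*(-793))*(-10) = (793/230)*(-10) = -793/23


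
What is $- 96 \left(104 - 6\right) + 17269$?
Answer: $7861$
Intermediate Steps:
$- 96 \left(104 - 6\right) + 17269 = \left(-96\right) 98 + 17269 = -9408 + 17269 = 7861$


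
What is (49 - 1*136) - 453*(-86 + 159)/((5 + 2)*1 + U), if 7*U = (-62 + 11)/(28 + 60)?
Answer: -20741211/4261 ≈ -4867.7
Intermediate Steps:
U = -51/616 (U = ((-62 + 11)/(28 + 60))/7 = (-51/88)/7 = (-51*1/88)/7 = (⅐)*(-51/88) = -51/616 ≈ -0.082792)
(49 - 1*136) - 453*(-86 + 159)/((5 + 2)*1 + U) = (49 - 1*136) - 453*(-86 + 159)/((5 + 2)*1 - 51/616) = (49 - 136) - 33069/(7*1 - 51/616) = -87 - 33069/(7 - 51/616) = -87 - 33069/4261/616 = -87 - 33069*616/4261 = -87 - 453*44968/4261 = -87 - 20370504/4261 = -20741211/4261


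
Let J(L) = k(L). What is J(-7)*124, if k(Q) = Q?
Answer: -868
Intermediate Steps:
J(L) = L
J(-7)*124 = -7*124 = -868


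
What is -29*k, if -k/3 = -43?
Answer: -3741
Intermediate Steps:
k = 129 (k = -3*(-43) = 129)
-29*k = -29*129 = -3741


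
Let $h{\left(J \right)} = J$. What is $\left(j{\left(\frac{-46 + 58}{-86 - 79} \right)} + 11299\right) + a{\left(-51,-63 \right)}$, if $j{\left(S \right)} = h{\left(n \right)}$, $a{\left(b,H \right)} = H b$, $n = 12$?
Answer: $14524$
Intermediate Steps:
$j{\left(S \right)} = 12$
$\left(j{\left(\frac{-46 + 58}{-86 - 79} \right)} + 11299\right) + a{\left(-51,-63 \right)} = \left(12 + 11299\right) - -3213 = 11311 + 3213 = 14524$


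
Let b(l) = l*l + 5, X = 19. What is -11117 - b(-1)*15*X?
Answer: -12827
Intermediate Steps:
b(l) = 5 + l**2 (b(l) = l**2 + 5 = 5 + l**2)
-11117 - b(-1)*15*X = -11117 - (5 + (-1)**2)*15*19 = -11117 - (5 + 1)*15*19 = -11117 - 6*15*19 = -11117 - 90*19 = -11117 - 1*1710 = -11117 - 1710 = -12827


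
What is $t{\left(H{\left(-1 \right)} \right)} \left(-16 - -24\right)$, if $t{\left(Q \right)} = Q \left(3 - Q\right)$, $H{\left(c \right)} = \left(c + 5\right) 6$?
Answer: $-4032$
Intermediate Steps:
$H{\left(c \right)} = 30 + 6 c$ ($H{\left(c \right)} = \left(5 + c\right) 6 = 30 + 6 c$)
$t{\left(H{\left(-1 \right)} \right)} \left(-16 - -24\right) = \left(30 + 6 \left(-1\right)\right) \left(3 - \left(30 + 6 \left(-1\right)\right)\right) \left(-16 - -24\right) = \left(30 - 6\right) \left(3 - \left(30 - 6\right)\right) \left(-16 + 24\right) = 24 \left(3 - 24\right) 8 = 24 \left(-21\right) 8 = \left(-504\right) 8 = -4032$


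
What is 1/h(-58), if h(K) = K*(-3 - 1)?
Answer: 1/232 ≈ 0.0043103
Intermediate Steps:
h(K) = -4*K (h(K) = K*(-4) = -4*K)
1/h(-58) = 1/(-4*(-58)) = 1/232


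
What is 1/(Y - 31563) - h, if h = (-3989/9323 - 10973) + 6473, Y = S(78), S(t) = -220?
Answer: 1333534863564/296312909 ≈ 4500.4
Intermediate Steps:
Y = -220
h = -41957489/9323 (h = (-3989*1/9323 - 10973) + 6473 = (-3989/9323 - 10973) + 6473 = -102305268/9323 + 6473 = -41957489/9323 ≈ -4500.4)
1/(Y - 31563) - h = 1/(-220 - 31563) - 1*(-41957489/9323) = 1/(-31783) + 41957489/9323 = -1/31783 + 41957489/9323 = 1333534863564/296312909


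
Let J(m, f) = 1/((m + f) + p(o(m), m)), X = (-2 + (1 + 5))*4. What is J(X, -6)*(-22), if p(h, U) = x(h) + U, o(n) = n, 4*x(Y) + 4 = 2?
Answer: -44/51 ≈ -0.86275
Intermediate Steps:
X = 16 (X = (-2 + 6)*4 = 4*4 = 16)
x(Y) = -1/2 (x(Y) = -1 + (1/4)*2 = -1 + 1/2 = -1/2)
p(h, U) = -1/2 + U
J(m, f) = 1/(-1/2 + f + 2*m) (J(m, f) = 1/((m + f) + (-1/2 + m)) = 1/((f + m) + (-1/2 + m)) = 1/(-1/2 + f + 2*m))
J(X, -6)*(-22) = (2/(-1 + 2*(-6) + 4*16))*(-22) = (2/(-1 - 12 + 64))*(-22) = (2/51)*(-22) = -44/51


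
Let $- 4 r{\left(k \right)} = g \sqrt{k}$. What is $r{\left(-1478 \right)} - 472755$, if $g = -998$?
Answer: $-472755 + \frac{499 i \sqrt{1478}}{2} \approx -4.7276 \cdot 10^{5} + 9592.0 i$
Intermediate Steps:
$r{\left(k \right)} = \frac{499 \sqrt{k}}{2}$ ($r{\left(k \right)} = - \frac{\left(-998\right) \sqrt{k}}{4} = \frac{499 \sqrt{k}}{2}$)
$r{\left(-1478 \right)} - 472755 = \frac{499 \sqrt{-1478}}{2} - 472755 = \frac{499 i \sqrt{1478}}{2} - 472755 = -472755 + \frac{499 i \sqrt{1478}}{2}$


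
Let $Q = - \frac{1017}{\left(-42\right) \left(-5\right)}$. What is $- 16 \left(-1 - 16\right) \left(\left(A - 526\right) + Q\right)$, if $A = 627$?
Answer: $\frac{915416}{35} \approx 26155.0$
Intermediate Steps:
$Q = - \frac{339}{70}$ ($Q = - \frac{1017}{210} = \left(-1017\right) \frac{1}{210} = - \frac{339}{70} \approx -4.8429$)
$- 16 \left(-1 - 16\right) \left(\left(A - 526\right) + Q\right) = - 16 \left(-1 - 16\right) \left(\left(627 - 526\right) - \frac{339}{70}\right) = \left(-16\right) \left(-17\right) \left(101 - \frac{339}{70}\right) = 272 \cdot \frac{6731}{70} = \frac{915416}{35}$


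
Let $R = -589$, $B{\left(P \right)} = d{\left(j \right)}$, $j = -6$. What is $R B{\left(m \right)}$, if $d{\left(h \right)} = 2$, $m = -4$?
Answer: $-1178$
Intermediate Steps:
$B{\left(P \right)} = 2$
$R B{\left(m \right)} = \left(-589\right) 2 = -1178$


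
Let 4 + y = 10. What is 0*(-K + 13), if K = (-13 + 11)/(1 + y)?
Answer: 0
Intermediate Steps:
y = 6 (y = -4 + 10 = 6)
K = -2/7 (K = (-13 + 11)/(1 + 6) = -2/7 ≈ -0.28571)
0*(-K + 13) = 0*(-1*(-2/7) + 13) = 0*(2/7 + 13) = 0*(93/7) = 0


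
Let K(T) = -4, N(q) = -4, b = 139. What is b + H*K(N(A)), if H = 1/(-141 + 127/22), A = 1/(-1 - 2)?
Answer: 413613/2975 ≈ 139.03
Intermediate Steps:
A = -⅓ (A = 1/(-3) = -⅓ ≈ -0.33333)
H = -22/2975 (H = 1/(-141 + 127*(1/22)) = 1/(-141 + 127/22) = 1/(-2975/22) = -22/2975 ≈ -0.0073950)
b + H*K(N(A)) = 139 - 22/2975*(-4) = 139 + 88/2975 = 413613/2975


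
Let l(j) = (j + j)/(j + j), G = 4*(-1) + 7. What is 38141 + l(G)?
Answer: 38142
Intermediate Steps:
G = 3 (G = -4 + 7 = 3)
l(j) = 1 (l(j) = (2*j)/((2*j)) = (2*j)*(1/(2*j)) = 1)
38141 + l(G) = 38141 + 1 = 38142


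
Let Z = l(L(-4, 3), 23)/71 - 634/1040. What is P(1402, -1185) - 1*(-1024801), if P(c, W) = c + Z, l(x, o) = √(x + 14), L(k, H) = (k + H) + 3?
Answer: 37887394333/36920 ≈ 1.0262e+6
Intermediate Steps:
L(k, H) = 3 + H + k (L(k, H) = (H + k) + 3 = 3 + H + k)
l(x, o) = √(14 + x)
Z = -20427/36920 (Z = √(14 + (3 + 3 - 4))/71 - 634/1040 = √(14 + 2)*(1/71) - 634*1/1040 = √16*(1/71) - 317/520 = 4*(1/71) - 317/520 = 4/71 - 317/520 = -20427/36920 ≈ -0.55328)
P(c, W) = -20427/36920 + c (P(c, W) = c - 20427/36920 = -20427/36920 + c)
P(1402, -1185) - 1*(-1024801) = (-20427/36920 + 1402) - 1*(-1024801) = 51741413/36920 + 1024801 = 37887394333/36920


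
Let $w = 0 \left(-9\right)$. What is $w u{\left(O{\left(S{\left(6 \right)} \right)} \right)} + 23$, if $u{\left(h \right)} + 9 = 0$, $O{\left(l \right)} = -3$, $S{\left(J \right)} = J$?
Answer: $23$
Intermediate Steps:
$w = 0$
$u{\left(h \right)} = -9$ ($u{\left(h \right)} = -9 + 0 = -9$)
$w u{\left(O{\left(S{\left(6 \right)} \right)} \right)} + 23 = 0 \left(-9\right) + 23 = 0 + 23 = 23$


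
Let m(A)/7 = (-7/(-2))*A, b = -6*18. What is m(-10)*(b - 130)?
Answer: 58310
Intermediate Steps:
b = -108
m(A) = 49*A/2 (m(A) = 7*((-7/(-2))*A) = 7*((-7*(-½))*A) = 7*(7*A/2) = 49*A/2)
m(-10)*(b - 130) = ((49/2)*(-10))*(-108 - 130) = -245*(-238) = 58310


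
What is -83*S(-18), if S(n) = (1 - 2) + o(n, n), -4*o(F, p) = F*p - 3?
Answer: 26975/4 ≈ 6743.8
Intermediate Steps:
o(F, p) = ¾ - F*p/4 (o(F, p) = -(F*p - 3)/4 = -(-3 + F*p)/4 = ¾ - F*p/4)
S(n) = -¼ - n²/4 (S(n) = (1 - 2) + (¾ - n*n/4) = -1 + (¾ - n²/4) = -¼ - n²/4)
-83*S(-18) = -83*(-¼ - ¼*(-18)²) = -83*(-¼ - ¼*324) = -83*(-¼ - 81) = -83*(-325/4) = 26975/4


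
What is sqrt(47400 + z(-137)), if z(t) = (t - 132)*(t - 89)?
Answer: sqrt(108194) ≈ 328.93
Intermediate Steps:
z(t) = (-132 + t)*(-89 + t)
sqrt(47400 + z(-137)) = sqrt(47400 + (11748 + (-137)**2 - 221*(-137))) = sqrt(47400 + (11748 + 18769 + 30277)) = sqrt(47400 + 60794) = sqrt(108194)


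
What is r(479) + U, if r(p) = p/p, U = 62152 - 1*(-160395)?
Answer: 222548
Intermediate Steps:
U = 222547 (U = 62152 + 160395 = 222547)
r(p) = 1
r(479) + U = 1 + 222547 = 222548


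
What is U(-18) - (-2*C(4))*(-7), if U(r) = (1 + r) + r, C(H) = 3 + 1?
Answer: -91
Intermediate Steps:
C(H) = 4
U(r) = 1 + 2*r
U(-18) - (-2*C(4))*(-7) = (1 + 2*(-18)) - (-2*4)*(-7) = (1 - 36) - (-8)*(-7) = -35 - 1*56 = -35 - 56 = -91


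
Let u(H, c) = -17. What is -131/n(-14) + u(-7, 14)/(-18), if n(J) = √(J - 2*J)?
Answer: 17/18 - 131*√14/14 ≈ -34.067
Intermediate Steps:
n(J) = √(-J)
-131/n(-14) + u(-7, 14)/(-18) = -131/√14 - 17/(-18) = -131*√14/14 - 17*(-1/18) = -131*√14/14 + 17/18 = 17/18 - 131*√14/14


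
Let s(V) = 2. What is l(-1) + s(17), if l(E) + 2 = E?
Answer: -1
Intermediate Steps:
l(E) = -2 + E
l(-1) + s(17) = (-2 - 1) + 2 = -3 + 2 = -1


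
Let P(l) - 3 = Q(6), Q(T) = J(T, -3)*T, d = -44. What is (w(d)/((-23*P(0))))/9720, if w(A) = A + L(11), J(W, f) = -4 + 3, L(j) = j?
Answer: -11/223560 ≈ -4.9204e-5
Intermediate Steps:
J(W, f) = -1
Q(T) = -T
P(l) = -3 (P(l) = 3 - 1*6 = 3 - 6 = -3)
w(A) = 11 + A (w(A) = A + 11 = 11 + A)
(w(d)/((-23*P(0))))/9720 = ((11 - 44)/((-23*(-3))))/9720 = -33/69*(1/9720) = -33*1/69*(1/9720) = -11/23*1/9720 = -11/223560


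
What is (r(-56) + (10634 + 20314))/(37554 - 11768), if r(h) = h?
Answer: 15446/12893 ≈ 1.1980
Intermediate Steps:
(r(-56) + (10634 + 20314))/(37554 - 11768) = (-56 + (10634 + 20314))/(37554 - 11768) = (-56 + 30948)/25786 = 30892*(1/25786) = 15446/12893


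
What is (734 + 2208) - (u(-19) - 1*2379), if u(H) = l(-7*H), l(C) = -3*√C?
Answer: 5321 + 3*√133 ≈ 5355.6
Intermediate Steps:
u(H) = -3*√7*√(-H)
(734 + 2208) - (u(-19) - 1*2379) = (734 + 2208) - (-3*√7*√(-1*(-19)) - 1*2379) = 2942 - (-3*√7*√19 - 2379) = 2942 - (-3*√133 - 2379) = 2942 - (-2379 - 3*√133) = 2942 + (2379 + 3*√133) = 5321 + 3*√133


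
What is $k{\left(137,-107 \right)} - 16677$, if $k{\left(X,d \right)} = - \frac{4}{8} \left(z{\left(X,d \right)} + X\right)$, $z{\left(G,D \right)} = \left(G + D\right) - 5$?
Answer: $-16758$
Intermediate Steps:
$z{\left(G,D \right)} = -5 + D + G$ ($z{\left(G,D \right)} = \left(D + G\right) - 5 = -5 + D + G$)
$k{\left(X,d \right)} = \frac{5}{2} - X - \frac{d}{2}$ ($k{\left(X,d \right)} = - \frac{4}{8} \left(\left(-5 + d + X\right) + X\right) = \left(-4\right) \frac{1}{8} \left(\left(-5 + X + d\right) + X\right) = - \frac{-5 + d + 2 X}{2} = \frac{5}{2} - X - \frac{d}{2}$)
$k{\left(137,-107 \right)} - 16677 = \left(\frac{5}{2} - 137 - - \frac{107}{2}\right) - 16677 = \left(\frac{5}{2} - 137 + \frac{107}{2}\right) - 16677 = -81 - 16677 = -16758$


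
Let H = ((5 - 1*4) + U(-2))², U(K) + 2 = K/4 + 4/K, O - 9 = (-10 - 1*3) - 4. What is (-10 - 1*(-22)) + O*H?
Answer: -86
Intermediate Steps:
O = -8 (O = 9 + ((-10 - 1*3) - 4) = 9 + ((-10 - 3) - 4) = 9 + (-13 - 4) = 9 - 17 = -8)
U(K) = -2 + 4/K + K/4 (U(K) = -2 + (K/4 + 4/K) = -2 + (4/K + K/4) = -2 + 4/K + K/4)
H = 49/4 (H = ((5 - 1*4) + (-2 + 4/(-2) + (¼)*(-2)))² = ((5 - 4) + (-2 + 4*(-½) - ½))² = (1 + (-2 - 2 - ½))² = (1 - 9/2)² = (-7/2)² = 49/4 ≈ 12.250)
(-10 - 1*(-22)) + O*H = (-10 - 1*(-22)) - 8*49/4 = (-10 + 22) - 98 = 12 - 98 = -86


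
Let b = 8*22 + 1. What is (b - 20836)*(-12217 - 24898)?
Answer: 766758785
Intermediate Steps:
b = 177 (b = 176 + 1 = 177)
(b - 20836)*(-12217 - 24898) = (177 - 20836)*(-12217 - 24898) = -20659*(-37115) = 766758785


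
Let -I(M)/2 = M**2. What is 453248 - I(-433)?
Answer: 828226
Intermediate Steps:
I(M) = -2*M**2
453248 - I(-433) = 453248 - (-2)*(-433)**2 = 453248 - (-2)*187489 = 453248 - 1*(-374978) = 453248 + 374978 = 828226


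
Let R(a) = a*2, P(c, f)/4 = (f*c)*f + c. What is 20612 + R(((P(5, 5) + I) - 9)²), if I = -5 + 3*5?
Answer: 563494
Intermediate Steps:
P(c, f) = 4*c + 4*c*f² (P(c, f) = 4*((f*c)*f + c) = 4*((c*f)*f + c) = 4*(c*f² + c) = 4*(c + c*f²) = 4*c + 4*c*f²)
I = 10 (I = -5 + 15 = 10)
R(a) = 2*a
20612 + R(((P(5, 5) + I) - 9)²) = 20612 + 2*((4*5*(1 + 5²) + 10) - 9)² = 20612 + 2*((4*5*(1 + 25) + 10) - 9)² = 20612 + 2*((4*5*26 + 10) - 9)² = 20612 + 2*((520 + 10) - 9)² = 20612 + 2*(530 - 9)² = 20612 + 2*521² = 20612 + 2*271441 = 20612 + 542882 = 563494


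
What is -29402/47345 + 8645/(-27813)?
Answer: -1227055351/1316806485 ≈ -0.93184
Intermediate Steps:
-29402/47345 + 8645/(-27813) = -29402*1/47345 + 8645*(-1/27813) = -29402/47345 - 8645/27813 = -1227055351/1316806485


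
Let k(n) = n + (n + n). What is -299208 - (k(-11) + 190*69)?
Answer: -312285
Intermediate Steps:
k(n) = 3*n (k(n) = n + 2*n = 3*n)
-299208 - (k(-11) + 190*69) = -299208 - (3*(-11) + 190*69) = -299208 - (-33 + 13110) = -299208 - 1*13077 = -299208 - 13077 = -312285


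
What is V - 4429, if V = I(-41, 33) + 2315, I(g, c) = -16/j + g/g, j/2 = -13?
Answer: -27461/13 ≈ -2112.4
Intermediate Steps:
j = -26 (j = 2*(-13) = -26)
I(g, c) = 21/13 (I(g, c) = -16/(-26) + g/g = -16*(-1/26) + 1 = 8/13 + 1 = 21/13)
V = 30116/13 (V = 21/13 + 2315 = 30116/13 ≈ 2316.6)
V - 4429 = 30116/13 - 4429 = -27461/13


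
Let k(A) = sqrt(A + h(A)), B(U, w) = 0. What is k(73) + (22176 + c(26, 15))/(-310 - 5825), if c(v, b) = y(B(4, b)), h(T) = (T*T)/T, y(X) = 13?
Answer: -22189/6135 + sqrt(146) ≈ 8.4663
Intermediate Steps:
h(T) = T (h(T) = T**2/T = T)
c(v, b) = 13
k(A) = sqrt(2)*sqrt(A) (k(A) = sqrt(A + A) = sqrt(2*A) = sqrt(2)*sqrt(A))
k(73) + (22176 + c(26, 15))/(-310 - 5825) = sqrt(2)*sqrt(73) + (22176 + 13)/(-310 - 5825) = sqrt(146) + 22189/(-6135) = sqrt(146) + 22189*(-1/6135) = sqrt(146) - 22189/6135 = -22189/6135 + sqrt(146)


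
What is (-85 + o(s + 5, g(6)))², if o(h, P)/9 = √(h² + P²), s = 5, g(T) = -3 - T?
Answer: 21886 - 1530*√181 ≈ 1302.0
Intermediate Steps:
o(h, P) = 9*√(P² + h²) (o(h, P) = 9*√(h² + P²) = 9*√(P² + h²))
(-85 + o(s + 5, g(6)))² = (-85 + 9*√((-3 - 1*6)² + (5 + 5)²))² = (-85 + 9*√((-3 - 6)² + 10²))² = (-85 + 9*√((-9)² + 100))² = (-85 + 9*√(81 + 100))² = (-85 + 9*√181)²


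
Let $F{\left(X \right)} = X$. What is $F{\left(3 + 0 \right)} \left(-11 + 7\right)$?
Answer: $-12$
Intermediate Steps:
$F{\left(3 + 0 \right)} \left(-11 + 7\right) = \left(3 + 0\right) \left(-11 + 7\right) = 3 \left(-4\right) = -12$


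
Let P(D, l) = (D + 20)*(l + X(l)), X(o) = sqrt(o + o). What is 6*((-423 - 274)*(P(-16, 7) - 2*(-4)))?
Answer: -150552 - 16728*sqrt(14) ≈ -2.1314e+5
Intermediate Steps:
X(o) = sqrt(2)*sqrt(o) (X(o) = sqrt(2*o) = sqrt(2)*sqrt(o))
P(D, l) = (20 + D)*(l + sqrt(2)*sqrt(l)) (P(D, l) = (D + 20)*(l + sqrt(2)*sqrt(l)) = (20 + D)*(l + sqrt(2)*sqrt(l)))
6*((-423 - 274)*(P(-16, 7) - 2*(-4))) = 6*((-423 - 274)*((20*7 - 16*7 + 20*sqrt(2)*sqrt(7) - 16*sqrt(2)*sqrt(7)) - 2*(-4))) = 6*(-697*((140 - 112 + 20*sqrt(14) - 16*sqrt(14)) + 8)) = 6*(-697*((28 + 4*sqrt(14)) + 8)) = 6*(-697*(36 + 4*sqrt(14))) = 6*(-25092 - 2788*sqrt(14)) = -150552 - 16728*sqrt(14)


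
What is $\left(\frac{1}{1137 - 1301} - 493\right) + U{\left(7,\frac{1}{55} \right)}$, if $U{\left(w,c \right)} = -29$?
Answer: $- \frac{85609}{164} \approx -522.01$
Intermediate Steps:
$\left(\frac{1}{1137 - 1301} - 493\right) + U{\left(7,\frac{1}{55} \right)} = \left(\frac{1}{1137 - 1301} - 493\right) - 29 = \left(\frac{1}{-164} - 493\right) - 29 = \left(- \frac{1}{164} - 493\right) - 29 = - \frac{80853}{164} - 29 = - \frac{85609}{164}$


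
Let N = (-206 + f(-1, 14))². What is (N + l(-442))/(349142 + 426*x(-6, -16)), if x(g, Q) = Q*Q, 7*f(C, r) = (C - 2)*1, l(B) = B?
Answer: 2066367/22451702 ≈ 0.092036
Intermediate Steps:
f(C, r) = -2/7 + C/7 (f(C, r) = ((C - 2)*1)/7 = ((-2 + C)*1)/7 = (-2 + C)/7 = -2/7 + C/7)
x(g, Q) = Q²
N = 2088025/49 (N = (-206 + (-2/7 + (⅐)*(-1)))² = (-206 + (-2/7 - ⅐))² = (-206 - 3/7)² = (-1445/7)² = 2088025/49 ≈ 42613.)
(N + l(-442))/(349142 + 426*x(-6, -16)) = (2088025/49 - 442)/(349142 + 426*(-16)²) = 2066367/(49*(349142 + 426*256)) = 2066367/(49*(349142 + 109056)) = (2066367/49)/458198 = (2066367/49)*(1/458198) = 2066367/22451702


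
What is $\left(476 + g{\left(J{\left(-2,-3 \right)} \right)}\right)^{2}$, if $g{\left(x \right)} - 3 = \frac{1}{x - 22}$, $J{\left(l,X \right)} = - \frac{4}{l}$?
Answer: $\frac{91757241}{400} \approx 2.2939 \cdot 10^{5}$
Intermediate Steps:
$g{\left(x \right)} = 3 + \frac{1}{-22 + x}$ ($g{\left(x \right)} = 3 + \frac{1}{x - 22} = 3 + \frac{1}{-22 + x}$)
$\left(476 + g{\left(J{\left(-2,-3 \right)} \right)}\right)^{2} = \left(476 + \frac{-65 + 3 \left(- \frac{4}{-2}\right)}{-22 - \frac{4}{-2}}\right)^{2} = \left(476 + \frac{-65 + 3 \left(\left(-4\right) \left(- \frac{1}{2}\right)\right)}{-22 - -2}\right)^{2} = \left(476 + \frac{-65 + 3 \cdot 2}{-22 + 2}\right)^{2} = \left(476 + \frac{-65 + 6}{-20}\right)^{2} = \left(476 - - \frac{59}{20}\right)^{2} = \left(476 + \frac{59}{20}\right)^{2} = \left(\frac{9579}{20}\right)^{2} = \frac{91757241}{400}$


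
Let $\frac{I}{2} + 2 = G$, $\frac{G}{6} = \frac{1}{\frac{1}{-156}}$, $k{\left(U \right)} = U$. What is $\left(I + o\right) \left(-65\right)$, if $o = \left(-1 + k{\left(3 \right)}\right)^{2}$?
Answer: $121680$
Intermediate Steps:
$G = -936$ ($G = \frac{6}{\frac{1}{-156}} = \frac{6}{- \frac{1}{156}} = 6 \left(-156\right) = -936$)
$I = -1876$ ($I = -4 + 2 \left(-936\right) = -4 - 1872 = -1876$)
$o = 4$ ($o = \left(-1 + 3\right)^{2} = 2^{2} = 4$)
$\left(I + o\right) \left(-65\right) = \left(-1876 + 4\right) \left(-65\right) = \left(-1872\right) \left(-65\right) = 121680$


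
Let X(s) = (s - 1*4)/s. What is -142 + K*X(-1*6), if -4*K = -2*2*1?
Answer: -421/3 ≈ -140.33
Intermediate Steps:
K = 1 (K = -(-2*2)/4 = -(-1) = -1/4*(-4) = 1)
X(s) = (-4 + s)/s (X(s) = (s - 4)/s = (-4 + s)/s)
-142 + K*X(-1*6) = -142 + 1*((-4 - 1*6)/((-1*6))) = -142 + 1*((-4 - 6)/(-6)) = -142 + 1*(-1/6*(-10)) = -142 + 1*(5/3) = -142 + 5/3 = -421/3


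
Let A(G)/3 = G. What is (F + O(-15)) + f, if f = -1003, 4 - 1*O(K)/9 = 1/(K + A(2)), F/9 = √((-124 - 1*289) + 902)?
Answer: -966 + 9*√489 ≈ -766.98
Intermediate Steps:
A(G) = 3*G
F = 9*√489 (F = 9*√((-124 - 1*289) + 902) = 9*√((-124 - 289) + 902) = 9*√(-413 + 902) = 9*√489 ≈ 199.02)
O(K) = 36 - 9/(6 + K) (O(K) = 36 - 9/(K + 3*2) = 36 - 9/(K + 6) = 36 - 9/(6 + K))
(F + O(-15)) + f = (9*√489 + 9*(23 + 4*(-15))/(6 - 15)) - 1003 = (9*√489 + 9*(23 - 60)/(-9)) - 1003 = (9*√489 + 9*(-⅑)*(-37)) - 1003 = (9*√489 + 37) - 1003 = (37 + 9*√489) - 1003 = -966 + 9*√489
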